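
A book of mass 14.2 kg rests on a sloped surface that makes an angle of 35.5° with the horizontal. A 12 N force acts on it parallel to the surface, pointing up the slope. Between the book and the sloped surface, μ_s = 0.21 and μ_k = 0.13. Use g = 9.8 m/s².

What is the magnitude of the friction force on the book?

f ≈ 14.7 N (up the incline)

The normal reaction is N = m g cos θ = 113.3 N.
Parallel to the incline, ΣF = 0 gives f = m g sin θ − P = 80.81 − 12 = 68.81 N (up-slope positive).
Static friction can supply at most μ_s N = 23.79 N.
Since |68.81| > 23.79 N, static friction cannot hold it; the book slides down the incline and kinetic friction applies: f = μ_k N = 0.13 × 113.3 = 14.7 N.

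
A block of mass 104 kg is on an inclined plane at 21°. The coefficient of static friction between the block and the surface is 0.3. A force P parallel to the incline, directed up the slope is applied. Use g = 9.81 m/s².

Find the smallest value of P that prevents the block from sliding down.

P_min ≈ 79.9 N

The block tends to slide down (tan θ > μ_s), so at the point of impending slip friction acts up-slope at its limit: f = μ_s N.
P is parallel to the surface, so N = m g cos θ = 952 N.
Along the incline: P + μ_s N = m g sin θ, so P = 366 − 0.3×952 = 79.9 N.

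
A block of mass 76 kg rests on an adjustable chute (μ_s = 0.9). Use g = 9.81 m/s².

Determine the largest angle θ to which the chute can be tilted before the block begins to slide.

θ_max ≈ 42°

At the slip threshold, m g sin θ = μ_s · m g cos θ, so tan θ = μ_s.
θ_max = arctan(0.9) = 42°.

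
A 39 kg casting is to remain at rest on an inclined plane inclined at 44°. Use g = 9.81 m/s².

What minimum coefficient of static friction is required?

μ_s,min ≈ 0.966

At the slip threshold m g sin θ = μ_s m g cos θ, so μ_s,min = tan θ.
μ_s,min = tan 44° = 0.966.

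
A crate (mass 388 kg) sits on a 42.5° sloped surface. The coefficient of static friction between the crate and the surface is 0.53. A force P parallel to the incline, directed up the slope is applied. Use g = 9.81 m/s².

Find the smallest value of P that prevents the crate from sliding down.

The crate tends to slide down (tan θ > μ_s), so at the point of impending slip friction acts up-slope at its limit: f = μ_s N.
P is parallel to the surface, so N = m g cos θ = 2810 N.
Along the incline: P + μ_s N = m g sin θ, so P = 2570 − 0.53×2810 = 1080 N.

P_min ≈ 1080 N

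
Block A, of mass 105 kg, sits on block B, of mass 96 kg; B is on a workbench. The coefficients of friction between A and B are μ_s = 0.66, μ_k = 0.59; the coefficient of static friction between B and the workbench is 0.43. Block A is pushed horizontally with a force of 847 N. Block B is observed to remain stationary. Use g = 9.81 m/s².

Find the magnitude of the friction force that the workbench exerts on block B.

Normal force at the A–B interface: N₁ = m_A g = 1030 N.
So the A–B interface can sustain at most μ_s N₁ = 679.8 N of static friction.
P = 847 N exceeds that limit, so A slips over B and the interface friction becomes kinetic: f₁ = μ_k N₁ = 0.59×1030 = 608 N.
B experiences an equal 608 N forward from A (third law). B is in equilibrium, so the floor supplies f₂ = 608 N of static friction (limit μ_s(m_A+m_B)g = 847.9 N, not exceeded).

f ≈ 608 N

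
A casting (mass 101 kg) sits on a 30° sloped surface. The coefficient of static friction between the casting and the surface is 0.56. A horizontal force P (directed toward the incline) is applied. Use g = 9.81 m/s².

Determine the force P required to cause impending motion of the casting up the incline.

At impending motion up the slope, friction acts down-slope at its limit: f = μ_s N.
Perpendicular to the incline: N = m g cos θ + P sin θ.
Along the incline: P cos θ = m g sin θ + μ_s N = m g sin θ + μ_s (m g cos θ + P sin θ).
Solving, P (cos θ − μ_s sin θ) = m g (sin θ + μ_s cos θ), so P = 101×9.81×(sin 30° + 0.56 cos 30°)/(cos 30° − 0.56 sin 30°) = 991×0.985/0.586 = 1670 N.

P ≈ 1670 N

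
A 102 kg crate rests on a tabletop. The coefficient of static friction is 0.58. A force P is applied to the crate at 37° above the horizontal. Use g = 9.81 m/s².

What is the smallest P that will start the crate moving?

N = m g − P sin α (the pull lifts the crate).
At impending slip, P cos α = μ_s N = μ_s (m g − P sin α).
Solving: P (cos α + μ_s sin α) = μ_s m g → P = 0.58×1000/(cos 37° + 0.58 sin 37°) = 580/1.148 = 506 N.

P ≈ 506 N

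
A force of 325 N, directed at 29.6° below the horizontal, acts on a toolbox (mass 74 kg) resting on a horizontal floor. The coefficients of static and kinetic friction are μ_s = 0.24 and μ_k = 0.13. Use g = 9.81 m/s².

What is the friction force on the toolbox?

N = m g + P sin α = 725.9 + 325×sin 29.6° = 886.5 N.
Horizontally, friction must balance P cos α = 282.6 N.
μ_s N = 0.24 × 886.5 = 212.8 N.
282.6 > 212.8 N → the toolbox slides; f = μ_k N = 0.13×886.5 = 115 N.

f ≈ 115 N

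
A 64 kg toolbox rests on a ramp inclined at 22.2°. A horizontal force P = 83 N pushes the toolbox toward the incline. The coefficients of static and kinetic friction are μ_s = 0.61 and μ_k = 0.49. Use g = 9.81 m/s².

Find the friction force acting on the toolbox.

f ≈ 160 N (up the incline)

Resolve perpendicular to the incline: N = m g cos θ + P sin θ = 64×9.81×cos 22.2° + 83×sin 22.2° = 612.7 N.
Parallel to the incline: P cos θ − m g sin θ = 76.85 − 237.2 = -160.4 N; the friction needed to balance this is 160.4 N acting up the slope.
The limit of static friction is μ_s N = 373.7 N.
Since 160.4 N is within the 373.7 N limit, the toolbox stays put and friction is exactly 160 N.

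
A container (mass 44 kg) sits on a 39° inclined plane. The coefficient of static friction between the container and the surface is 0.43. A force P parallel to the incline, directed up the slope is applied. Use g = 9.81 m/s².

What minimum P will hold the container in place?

The container tends to slide down (tan θ > μ_s), so at the point of impending slip friction acts up-slope at its limit: f = μ_s N.
P is parallel to the surface, so N = m g cos θ = 335 N.
Along the incline: P + μ_s N = m g sin θ, so P = 272 − 0.43×335 = 127 N.

P_min ≈ 127 N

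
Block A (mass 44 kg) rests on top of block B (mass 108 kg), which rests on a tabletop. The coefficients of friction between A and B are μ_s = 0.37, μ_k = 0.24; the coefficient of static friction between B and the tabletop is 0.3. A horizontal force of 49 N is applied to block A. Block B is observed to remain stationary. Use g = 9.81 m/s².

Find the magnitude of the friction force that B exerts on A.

f ≈ 49 N

Between the blocks, N₁ = m_A g = 431.6 N.
Maximum static friction on A from B: μ_s N₁ = 0.37×431.6 = 159.7 N.
P = 49 N is within that limit, so A and B move together (both at rest); the A–B friction is simply f₁ = P = 49 N.
B experiences an equal 49 N forward from A (third law). B is in equilibrium, so the floor supplies f₂ = 49 N of static friction (limit μ_s(m_A+m_B)g = 447.3 N, not exceeded).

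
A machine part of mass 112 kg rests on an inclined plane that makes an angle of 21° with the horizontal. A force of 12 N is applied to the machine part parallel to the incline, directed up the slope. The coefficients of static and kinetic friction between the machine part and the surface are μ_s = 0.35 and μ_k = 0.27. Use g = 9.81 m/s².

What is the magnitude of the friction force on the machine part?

f ≈ 277 N (up the incline)

Perpendicular to the surface, N = m g cos θ = 112·9.81·cos 21° = 1026 N.
Parallel to the incline, ΣF = 0 gives f = m g sin θ − P = 393.7 − 12 = 381.7 N (up-slope positive).
The static-friction ceiling is μ_s N = 0.35 × 1026 = 359 N.
Since |381.7| > 359 N, static friction cannot hold it; the machine part slides down the incline and kinetic friction applies: f = μ_k N = 0.27 × 1026 = 277 N.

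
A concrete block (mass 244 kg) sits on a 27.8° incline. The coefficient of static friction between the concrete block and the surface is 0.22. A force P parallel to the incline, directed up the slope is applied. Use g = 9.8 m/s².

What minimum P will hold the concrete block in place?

P_min ≈ 650 N

The concrete block tends to slide down (tan θ > μ_s), so at the point of impending slip friction acts up-slope at its limit: f = μ_s N.
P is parallel to the surface, so N = m g cos θ = 2120 N.
Along the incline: P + μ_s N = m g sin θ, so P = 1120 − 0.22×2120 = 650 N.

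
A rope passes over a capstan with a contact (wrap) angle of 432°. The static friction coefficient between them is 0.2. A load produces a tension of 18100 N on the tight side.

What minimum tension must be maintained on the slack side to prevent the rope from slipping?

T_min ≈ 4010 N

Capstan equation at impending slip: T_tight/T_slack = e^{μβ}.
β = 432° = 7.54 rad; e^{μβ} = e^{0.2×7.54} = 4.518.
T_slack = T_tight / e^{μβ} = 18100 / 4.518 = 4010 N.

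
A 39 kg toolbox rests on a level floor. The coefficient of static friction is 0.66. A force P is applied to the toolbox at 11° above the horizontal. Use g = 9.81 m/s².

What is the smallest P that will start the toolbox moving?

P ≈ 228 N

N = m g − P sin α (the pull lifts the toolbox).
At impending slip, P cos α = μ_s N = μ_s (m g − P sin α).
Solving: P (cos α + μ_s sin α) = μ_s m g → P = 0.66×383/(cos 11° + 0.66 sin 11°) = 253/1.108 = 228 N.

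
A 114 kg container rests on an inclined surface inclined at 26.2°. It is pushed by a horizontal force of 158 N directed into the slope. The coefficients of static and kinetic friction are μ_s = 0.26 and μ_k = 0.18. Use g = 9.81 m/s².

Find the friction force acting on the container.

The horizontal push has a component P sin θ into the surface, so N = m g cos θ + P sin θ = 1003 + 69.76 = 1073 N.
Along the incline, the net driving force (taking up-slope positive) is P cos θ − m g sin θ = 141.8 − 493.8 = -352 N, so equilibrium requires friction f = 352 N (up-slope).
Maximum static friction: μ_s N = 0.26 × 1073 = 279 N.
The required 352 N exceeds the static limit, so the container slides down-slope and f = μ_k N = 0.18×1073 = 193 N.

f ≈ 193 N (up the incline)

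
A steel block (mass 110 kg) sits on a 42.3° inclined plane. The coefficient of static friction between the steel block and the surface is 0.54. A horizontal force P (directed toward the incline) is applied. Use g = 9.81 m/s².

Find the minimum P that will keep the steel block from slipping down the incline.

P_min ≈ 268 N

The steel block tends to slide down (tan θ > μ_s), so at the point of impending slip friction acts up-slope at its limit: f = μ_s N.
Perpendicular to the incline: N = m g cos θ + P sin θ.
Along the incline: P cos θ + μ_s N = m g sin θ, i.e. P cos θ + μ_s (m g cos θ + P sin θ) = m g sin θ.
Solving, P (cos θ + μ_s sin θ) = m g (sin θ − μ_s cos θ), so P = 1080×0.2736/1.103 = 268 N.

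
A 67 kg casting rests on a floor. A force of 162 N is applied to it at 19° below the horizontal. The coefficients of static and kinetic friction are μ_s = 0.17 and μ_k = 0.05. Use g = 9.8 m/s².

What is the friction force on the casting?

f ≈ 35.5 N

The vertical component of P adds to the normal force: N = m g + P sin α = 656.6 + 52.74 = 709.3 N.
For equilibrium, f = P cos α = 162×cos 19° = 153.2 N.
μ_s N = 0.17 × 709.3 = 120.6 N.
153.2 > 120.6 N → the casting slides; f = μ_k N = 0.05×709.3 = 35.5 N.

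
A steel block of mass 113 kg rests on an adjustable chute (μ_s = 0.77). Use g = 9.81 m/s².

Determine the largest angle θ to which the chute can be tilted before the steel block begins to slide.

θ_max ≈ 37.6°

At the slip threshold, m g sin θ = μ_s · m g cos θ, so tan θ = μ_s.
θ_max = arctan(0.77) = 37.6°.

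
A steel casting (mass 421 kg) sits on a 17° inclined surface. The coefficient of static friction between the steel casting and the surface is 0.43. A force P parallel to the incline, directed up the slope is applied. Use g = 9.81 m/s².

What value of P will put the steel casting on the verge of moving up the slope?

At impending motion up the slope, friction acts down-slope at its limit: f = μ_s N.
P is parallel to the surface, so N = m g cos θ = 3950 N.
Along the incline: P = m g sin θ + μ_s N = 1210 + 0.43×3950 = 2910 N.

P ≈ 2910 N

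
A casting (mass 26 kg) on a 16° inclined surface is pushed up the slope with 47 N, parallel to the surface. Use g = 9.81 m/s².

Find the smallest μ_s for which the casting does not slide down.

N = m g cos θ = 245.2 N.
Friction must make up the shortfall along the incline: f = m g sin θ − P = 70.3 − 47 = 23.3 N.
At the threshold f = μ_s N, so μ_s,min = 23.3/245.2 = 0.095.

μ_s,min ≈ 0.095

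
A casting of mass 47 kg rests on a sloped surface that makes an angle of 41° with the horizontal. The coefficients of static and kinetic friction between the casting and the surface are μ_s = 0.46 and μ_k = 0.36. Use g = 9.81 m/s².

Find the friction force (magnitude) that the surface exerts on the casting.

Perpendicular to the surface, N = m g cos θ = 47·9.81·cos 41° = 348 N.
Along the slope the weight component is m g sin θ = 302.5 N; friction must supply exactly this, acting up-slope.
Static friction can supply at most μ_s N = 160.1 N.
|302.5| exceeds 160.1 N, so the casting slips down-slope; friction is kinetic, f = μ_k N = 0.36×348 = 125 N.

f ≈ 125 N (up the incline)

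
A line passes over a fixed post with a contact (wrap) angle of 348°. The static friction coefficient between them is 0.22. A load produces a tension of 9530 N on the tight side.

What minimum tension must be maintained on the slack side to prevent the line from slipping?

T_min ≈ 2500 N

Capstan equation at impending slip: T_tight/T_slack = e^{μβ}.
β = 348° = 6.074 rad; e^{μβ} = e^{0.22×6.074} = 3.805.
T_slack = T_tight / e^{μβ} = 9530 / 3.805 = 2500 N.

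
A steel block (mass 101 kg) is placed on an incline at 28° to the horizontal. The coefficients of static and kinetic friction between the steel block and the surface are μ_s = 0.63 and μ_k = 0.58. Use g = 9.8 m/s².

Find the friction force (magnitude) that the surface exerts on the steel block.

Normal force: N = m g cos θ = 101 × 9.8 × cos 28° = 873.9 N.
For equilibrium along the incline, friction must balance the weight component: f = m g sin θ = 464.7 N up the slope.
The static-friction ceiling is μ_s N = 0.63 × 873.9 = 550.6 N.
Since |464.7| ≤ 550.6 N, no slip — friction simply equals what equilibrium demands.

f ≈ 465 N (up the incline)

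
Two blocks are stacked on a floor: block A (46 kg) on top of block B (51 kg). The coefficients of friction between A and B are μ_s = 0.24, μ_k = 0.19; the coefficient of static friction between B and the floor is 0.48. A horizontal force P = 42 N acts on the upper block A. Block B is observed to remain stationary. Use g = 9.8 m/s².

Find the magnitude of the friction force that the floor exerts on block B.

Between the blocks, N₁ = m_A g = 450.8 N.
Maximum static friction on A from B: μ_s N₁ = 0.24×450.8 = 108.2 N.
P = 42 N is within that limit, so A and B move together (both at rest); the A–B friction is simply f₁ = P = 42 N.
B experiences an equal 42 N forward from A (third law). B is in equilibrium, so the floor supplies f₂ = 42 N of static friction (limit μ_s(m_A+m_B)g = 456.3 N, not exceeded).

f ≈ 42 N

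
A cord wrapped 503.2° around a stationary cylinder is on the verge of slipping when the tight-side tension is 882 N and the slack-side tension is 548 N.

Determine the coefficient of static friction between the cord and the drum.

μ ≈ 0.0542

T₂/T₁ = e^{μβ} → μ = ln(T₂/T₁)/β.
β = 503.2° = 8.782 rad.
μ = ln(882/548)/8.782 = ln(1.609)/8.782 = 0.0542.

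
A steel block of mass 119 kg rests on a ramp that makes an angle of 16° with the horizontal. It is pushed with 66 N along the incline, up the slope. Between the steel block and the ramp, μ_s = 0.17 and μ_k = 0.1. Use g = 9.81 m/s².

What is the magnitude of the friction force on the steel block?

f ≈ 112 N (up the incline)

Perpendicular to the surface, N = m g cos θ = 119·9.81·cos 16° = 1122 N.
Parallel to the incline, ΣF = 0 gives f = m g sin θ − P = 321.8 − 66 = 255.8 N (up-slope positive).
Maximum static friction available: μ_s N = 0.17 × 1122 = 190.8 N.
Since |255.8| > 190.8 N, static friction cannot hold it; the steel block slides down the incline and kinetic friction applies: f = μ_k N = 0.1 × 1122 = 112 N.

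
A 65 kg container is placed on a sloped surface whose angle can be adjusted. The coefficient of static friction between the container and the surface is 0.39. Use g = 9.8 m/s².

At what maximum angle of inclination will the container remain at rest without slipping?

θ_max ≈ 21.3°

At the slip threshold, m g sin θ = μ_s · m g cos θ, so tan θ = μ_s.
θ_max = arctan(0.39) = 21.3°.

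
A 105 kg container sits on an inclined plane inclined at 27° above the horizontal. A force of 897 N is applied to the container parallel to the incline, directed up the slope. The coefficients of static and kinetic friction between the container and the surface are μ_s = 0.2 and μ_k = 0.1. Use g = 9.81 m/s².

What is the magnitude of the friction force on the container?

Perpendicular to the surface, N = m g cos θ = 105·9.81·cos 27° = 917.8 N.
For equilibrium along the incline the friction force must supply f = m g sin θ − P = 467.6 − 897 = -429.4 N (positive meaning up-slope).
Maximum static friction available: μ_s N = 0.2 × 917.8 = 183.6 N.
|-429.4| exceeds 183.6 N, so the container slips up-slope; friction is kinetic, f = μ_k N = 0.1×917.8 = 91.8 N.

f ≈ 91.8 N (down the incline)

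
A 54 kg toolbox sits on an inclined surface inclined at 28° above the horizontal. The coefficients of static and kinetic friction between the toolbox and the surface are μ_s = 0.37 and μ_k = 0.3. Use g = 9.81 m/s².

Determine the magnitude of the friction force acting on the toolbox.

f ≈ 140 N (up the incline)

Normal force: N = m g cos θ = 54 × 9.81 × cos 28° = 467.7 N.
Along the slope the weight component is m g sin θ = 248.7 N; friction must supply exactly this, acting up-slope.
Maximum static friction available: μ_s N = 0.37 × 467.7 = 173.1 N.
Since |248.7| > 173.1 N, static friction cannot hold it; the toolbox slides down the incline and kinetic friction applies: f = μ_k N = 0.3 × 467.7 = 140 N.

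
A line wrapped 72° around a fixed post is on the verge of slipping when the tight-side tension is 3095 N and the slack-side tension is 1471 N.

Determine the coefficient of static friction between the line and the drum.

T₂/T₁ = e^{μβ} → μ = ln(T₂/T₁)/β.
β = 72° = 1.257 rad.
μ = ln(3095/1471)/1.257 = ln(2.104)/1.257 = 0.592.

μ ≈ 0.592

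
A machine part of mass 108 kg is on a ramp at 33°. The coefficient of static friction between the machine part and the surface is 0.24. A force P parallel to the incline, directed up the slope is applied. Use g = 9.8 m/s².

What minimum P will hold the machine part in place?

P_min ≈ 363 N

The machine part tends to slide down (tan θ > μ_s), so at the point of impending slip friction acts up-slope at its limit: f = μ_s N.
P is parallel to the surface, so N = m g cos θ = 888 N.
Along the incline: P + μ_s N = m g sin θ, so P = 576 − 0.24×888 = 363 N.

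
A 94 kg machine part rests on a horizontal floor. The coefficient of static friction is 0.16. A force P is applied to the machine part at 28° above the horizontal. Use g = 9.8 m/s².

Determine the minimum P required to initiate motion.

P ≈ 154 N

N = m g − P sin α (the pull lifts the machine part).
At impending slip, P cos α = μ_s N = μ_s (m g − P sin α).
Solving: P (cos α + μ_s sin α) = μ_s m g → P = 0.16×921/(cos 28° + 0.16 sin 28°) = 147/0.9581 = 154 N.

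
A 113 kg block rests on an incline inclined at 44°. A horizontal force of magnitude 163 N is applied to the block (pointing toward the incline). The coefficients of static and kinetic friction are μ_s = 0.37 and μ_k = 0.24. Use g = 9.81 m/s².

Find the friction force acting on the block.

f ≈ 219 N (up the incline)

Resolve perpendicular to the incline: N = m g cos θ + P sin θ = 113×9.81×cos 44° + 163×sin 44° = 910.6 N.
Along the incline, the net driving force (taking up-slope positive) is P cos θ − m g sin θ = 117.3 − 770 = -652.8 N, so equilibrium requires friction f = 652.8 N (up-slope).
Maximum static friction: μ_s N = 0.37 × 910.6 = 336.9 N.
|f_req| = 652.8 > 336.9 N → the block slides down the incline; f = μ_k N = 0.24 × 910.6 = 219 N.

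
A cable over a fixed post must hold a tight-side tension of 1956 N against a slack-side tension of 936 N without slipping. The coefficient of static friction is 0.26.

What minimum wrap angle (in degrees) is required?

T₂/T₁ = e^{μβ} → β = ln(T₂/T₁)/μ.
β = ln(1956/936)/0.26 = 0.737/0.26 = 2.835 rad.
In degrees: β = 2.835 × 180/π = 162°.

β_min ≈ 162°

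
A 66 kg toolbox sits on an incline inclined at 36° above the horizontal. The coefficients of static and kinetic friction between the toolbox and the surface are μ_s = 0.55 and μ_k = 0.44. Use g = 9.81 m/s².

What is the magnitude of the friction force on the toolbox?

The normal reaction is N = m g cos θ = 523.8 N.
For equilibrium along the incline, friction must balance the weight component: f = m g sin θ = 380.6 N up the slope.
Static friction can supply at most μ_s N = 288.1 N.
|380.6| exceeds 288.1 N, so the toolbox slips down-slope; friction is kinetic, f = μ_k N = 0.44×523.8 = 230 N.

f ≈ 230 N (up the incline)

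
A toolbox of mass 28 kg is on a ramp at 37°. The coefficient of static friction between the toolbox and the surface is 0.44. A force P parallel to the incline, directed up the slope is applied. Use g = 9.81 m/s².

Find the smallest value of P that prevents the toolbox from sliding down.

P_min ≈ 68.8 N

The toolbox tends to slide down (tan θ > μ_s), so at the point of impending slip friction acts up-slope at its limit: f = μ_s N.
P is parallel to the surface, so N = m g cos θ = 219 N.
Along the incline: P + μ_s N = m g sin θ, so P = 165 − 0.44×219 = 68.8 N.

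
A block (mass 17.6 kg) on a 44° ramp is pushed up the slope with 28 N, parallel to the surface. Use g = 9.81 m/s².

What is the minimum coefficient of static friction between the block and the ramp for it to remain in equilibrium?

μ_s,min ≈ 0.74

N = m g cos θ = 124.2 N.
Friction must make up the shortfall along the incline: f = m g sin θ − P = 119.9 − 28 = 91.94 N.
At the threshold f = μ_s N, so μ_s,min = 91.94/124.2 = 0.74.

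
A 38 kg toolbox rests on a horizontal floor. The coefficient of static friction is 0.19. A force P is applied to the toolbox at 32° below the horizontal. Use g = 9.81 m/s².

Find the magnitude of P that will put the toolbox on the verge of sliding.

P ≈ 94.8 N

N = m g + P sin α (the push presses the toolbox into the horizontal floor).
At impending slip, P cos α = μ_s N = μ_s (m g + P sin α).
Solving: P (cos α − μ_s sin α) = μ_s m g → P = 0.19×373/(cos 32° − 0.19 sin 32°) = 70.8/0.7474 = 94.8 N.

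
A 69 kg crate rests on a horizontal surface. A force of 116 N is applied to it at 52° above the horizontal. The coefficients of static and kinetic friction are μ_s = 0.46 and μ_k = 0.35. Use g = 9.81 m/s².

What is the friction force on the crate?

Vertical equilibrium gives N = m g − P sin α = 585.5 N.
For equilibrium, f = P cos α = 116×cos 52° = 71.42 N.
μ_s N = 0.46 × 585.5 = 269.3 N.
Since 71.42 N does not exceed the limit, the crate stays at rest and f = 71.4 N.

f ≈ 71.4 N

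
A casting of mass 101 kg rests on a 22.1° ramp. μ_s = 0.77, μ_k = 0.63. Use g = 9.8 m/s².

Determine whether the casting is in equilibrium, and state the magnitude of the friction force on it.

f ≈ 372 N

N = m g cos θ = 917 N.
Down-slope weight component: m g sin θ = 372 N.
μ_s N = 706 N.
372 ≤ 706 N, so it stays put; friction = 372 N.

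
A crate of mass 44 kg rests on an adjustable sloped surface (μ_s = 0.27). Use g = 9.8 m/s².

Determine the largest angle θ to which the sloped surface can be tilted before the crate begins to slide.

At the slip threshold, m g sin θ = μ_s · m g cos θ, so tan θ = μ_s.
θ_max = arctan(0.27) = 15.1°.

θ_max ≈ 15.1°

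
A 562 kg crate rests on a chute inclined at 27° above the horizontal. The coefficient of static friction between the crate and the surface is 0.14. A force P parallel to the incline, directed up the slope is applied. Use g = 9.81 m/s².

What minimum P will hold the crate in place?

P_min ≈ 1820 N

The crate tends to slide down (tan θ > μ_s), so at the point of impending slip friction acts up-slope at its limit: f = μ_s N.
P is parallel to the surface, so N = m g cos θ = 4910 N.
Along the incline: P + μ_s N = m g sin θ, so P = 2500 − 0.14×4910 = 1820 N.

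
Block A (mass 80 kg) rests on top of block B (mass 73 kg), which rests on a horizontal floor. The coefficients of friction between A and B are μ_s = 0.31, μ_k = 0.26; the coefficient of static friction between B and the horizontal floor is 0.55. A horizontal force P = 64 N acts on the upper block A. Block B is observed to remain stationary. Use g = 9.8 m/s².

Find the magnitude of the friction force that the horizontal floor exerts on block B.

The normal force B exerts on A is simply A's weight, N₁ = 784 N.
So the A–B interface can sustain at most μ_s N₁ = 243 N of static friction.
P = 64 N is within that limit, so A and B move together (both at rest); the A–B friction is simply f₁ = P = 64 N.
By Newton's third law B feels 64 N forward from A. With B stationary, the floor's static friction on B balances it: f₂ = 64 N (well within μ_s(m_A+m_B)g = 824.7 N).

f ≈ 64 N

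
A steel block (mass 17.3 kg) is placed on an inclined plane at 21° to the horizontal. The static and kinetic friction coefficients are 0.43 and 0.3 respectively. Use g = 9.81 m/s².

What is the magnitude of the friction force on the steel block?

The normal reaction is N = m g cos θ = 158.4 N.
Along the slope the weight component is m g sin θ = 60.82 N; friction must supply exactly this, acting up-slope.
The static-friction ceiling is μ_s N = 0.43 × 158.4 = 68.13 N.
Since |60.82| ≤ 68.13 N, no slip — friction simply equals what equilibrium demands.

f ≈ 60.8 N (up the incline)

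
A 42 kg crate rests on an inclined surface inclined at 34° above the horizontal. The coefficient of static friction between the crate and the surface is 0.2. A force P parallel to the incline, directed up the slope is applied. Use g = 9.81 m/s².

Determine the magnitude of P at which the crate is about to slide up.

At impending motion up the slope, friction acts down-slope at its limit: f = μ_s N.
P is parallel to the surface, so N = m g cos θ = 342 N.
Along the incline: P = m g sin θ + μ_s N = 230 + 0.2×342 = 299 N.

P ≈ 299 N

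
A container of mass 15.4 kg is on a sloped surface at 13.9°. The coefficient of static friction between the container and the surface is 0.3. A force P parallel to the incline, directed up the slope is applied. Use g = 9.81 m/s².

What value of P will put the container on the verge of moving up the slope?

At impending motion up the slope, friction acts down-slope at its limit: f = μ_s N.
P is parallel to the surface, so N = m g cos θ = 147 N.
Along the incline: P = m g sin θ + μ_s N = 36.3 + 0.3×147 = 80.3 N.

P ≈ 80.3 N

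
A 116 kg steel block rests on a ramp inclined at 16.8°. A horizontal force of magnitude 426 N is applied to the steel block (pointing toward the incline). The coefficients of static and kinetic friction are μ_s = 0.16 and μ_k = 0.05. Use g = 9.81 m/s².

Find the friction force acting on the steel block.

f ≈ 78.9 N (down the incline)

Resolve perpendicular to the incline: N = m g cos θ + P sin θ = 116×9.81×cos 16.8° + 426×sin 16.8° = 1213 N.
Along the incline, the net driving force (taking up-slope positive) is P cos θ − m g sin θ = 407.8 − 328.9 = 78.91 N, so equilibrium requires friction f = -78.91 N (down-slope).
The limit of static friction is μ_s N = 194 N.
Since 78.91 N is within the 194 N limit, the steel block stays put and friction is exactly 78.9 N.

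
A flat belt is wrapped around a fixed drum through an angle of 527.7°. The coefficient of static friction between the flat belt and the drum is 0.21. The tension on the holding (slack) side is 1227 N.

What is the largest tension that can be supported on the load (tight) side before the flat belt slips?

At impending slip the capstan equation gives T₂/T₁ = e^{μβ} with β in radians.
β = 527.7° × π/180 = 9.21 rad.
e^{μβ} = e^{0.21×9.21} = 6.918.
T₂ = T₁ · e^{μβ} = 1227 × 6.918 = 8490 N.

T_max ≈ 8490 N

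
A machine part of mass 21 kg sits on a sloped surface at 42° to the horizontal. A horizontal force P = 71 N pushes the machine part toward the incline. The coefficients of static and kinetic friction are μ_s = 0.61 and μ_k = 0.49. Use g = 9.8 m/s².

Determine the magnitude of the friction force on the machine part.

f ≈ 84.9 N (up the incline)

Resolve perpendicular to the incline: N = m g cos θ + P sin θ = 21×9.8×cos 42° + 71×sin 42° = 200.4 N.
Parallel to the incline: P cos θ − m g sin θ = 52.76 − 137.7 = -84.94 N; the friction needed to balance this is 84.94 N acting up the slope.
Maximum static friction: μ_s N = 0.61 × 200.4 = 122.3 N.
Since 84.94 N is within the 122.3 N limit, the machine part stays put and friction is exactly 84.9 N.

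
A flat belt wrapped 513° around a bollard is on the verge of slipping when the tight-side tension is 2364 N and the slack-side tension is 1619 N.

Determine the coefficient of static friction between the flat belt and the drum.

μ ≈ 0.0423

T₂/T₁ = e^{μβ} → μ = ln(T₂/T₁)/β.
β = 513° = 8.954 rad.
μ = ln(2364/1619)/8.954 = ln(1.46)/8.954 = 0.0423.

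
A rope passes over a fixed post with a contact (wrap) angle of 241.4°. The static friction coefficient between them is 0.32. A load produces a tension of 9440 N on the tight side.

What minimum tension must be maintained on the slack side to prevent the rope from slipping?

Capstan equation at impending slip: T_tight/T_slack = e^{μβ}.
β = 241.4° = 4.213 rad; e^{μβ} = e^{0.32×4.213} = 3.851.
T_slack = T_tight / e^{μβ} = 9440 / 3.851 = 2450 N.

T_min ≈ 2450 N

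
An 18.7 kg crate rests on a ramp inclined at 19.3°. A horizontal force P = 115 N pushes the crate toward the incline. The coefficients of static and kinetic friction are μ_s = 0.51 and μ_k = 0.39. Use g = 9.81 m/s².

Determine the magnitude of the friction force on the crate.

f ≈ 47.9 N (down the incline)

Normal direction: N = m g cos θ + P sin θ = 211.1 N.
Along the incline, the net driving force (taking up-slope positive) is P cos θ − m g sin θ = 108.5 − 60.63 = 47.91 N, so equilibrium requires friction f = -47.91 N (down-slope).
Maximum static friction: μ_s N = 0.51 × 211.1 = 107.7 N.
|f_req| = 47.91 ≤ 107.7 N → the crate is in equilibrium; friction equals the required value.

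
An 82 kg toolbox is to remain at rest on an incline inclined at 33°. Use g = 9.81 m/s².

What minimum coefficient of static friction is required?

μ_s,min ≈ 0.649

At the slip threshold m g sin θ = μ_s m g cos θ, so μ_s,min = tan θ.
μ_s,min = tan 33° = 0.649.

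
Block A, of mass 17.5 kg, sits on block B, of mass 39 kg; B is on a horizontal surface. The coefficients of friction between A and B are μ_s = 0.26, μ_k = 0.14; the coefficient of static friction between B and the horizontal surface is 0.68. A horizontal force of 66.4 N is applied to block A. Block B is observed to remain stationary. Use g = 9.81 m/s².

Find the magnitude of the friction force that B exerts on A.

f ≈ 24 N

Normal force at the A–B interface: N₁ = m_A g = 171.7 N.
So the A–B interface can sustain at most μ_s N₁ = 44.64 N of static friction.
Since P = 66.4 N > 44.64 N, A slides on B; the A–B friction is kinetic: f₁ = μ_k N₁ = 0.14×171.7 = 24 N.
B experiences an equal 24 N forward from A (third law). B is in equilibrium, so the floor supplies f₂ = 24 N of static friction (limit μ_s(m_A+m_B)g = 376.9 N, not exceeded).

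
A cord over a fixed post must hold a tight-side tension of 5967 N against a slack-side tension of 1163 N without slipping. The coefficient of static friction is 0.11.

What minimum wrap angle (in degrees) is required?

T₂/T₁ = e^{μβ} → β = ln(T₂/T₁)/μ.
β = ln(5967/1163)/0.11 = 1.635/0.11 = 14.87 rad.
In degrees: β = 14.87 × 180/π = 852°.

β_min ≈ 852°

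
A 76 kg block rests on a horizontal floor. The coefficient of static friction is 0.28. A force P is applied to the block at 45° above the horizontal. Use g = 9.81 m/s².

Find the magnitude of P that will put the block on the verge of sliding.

N = m g − P sin α (the pull lifts the block).
At impending slip, P cos α = μ_s N = μ_s (m g − P sin α).
Solving: P (cos α + μ_s sin α) = μ_s m g → P = 0.28×746/(cos 45° + 0.28 sin 45°) = 209/0.9051 = 231 N.

P ≈ 231 N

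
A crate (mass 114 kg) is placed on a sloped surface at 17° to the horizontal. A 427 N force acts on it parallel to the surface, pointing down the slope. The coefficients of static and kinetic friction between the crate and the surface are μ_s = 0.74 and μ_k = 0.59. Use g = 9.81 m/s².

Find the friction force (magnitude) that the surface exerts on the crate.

f ≈ 754 N (up the incline)

The normal reaction is N = m g cos θ = 1069 N.
The friction needed for equilibrium is m g sin θ + P = 327 + 427 = 754 N, measured positive up-slope.
Static friction can supply at most μ_s N = 791.4 N.
Since |754| ≤ 791.4 N, the crate remains in static equilibrium and friction takes exactly the required value.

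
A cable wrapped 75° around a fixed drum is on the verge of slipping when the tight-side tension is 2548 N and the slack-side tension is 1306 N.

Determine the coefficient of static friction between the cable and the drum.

T₂/T₁ = e^{μβ} → μ = ln(T₂/T₁)/β.
β = 75° = 1.309 rad.
μ = ln(2548/1306)/1.309 = ln(1.951)/1.309 = 0.511.

μ ≈ 0.511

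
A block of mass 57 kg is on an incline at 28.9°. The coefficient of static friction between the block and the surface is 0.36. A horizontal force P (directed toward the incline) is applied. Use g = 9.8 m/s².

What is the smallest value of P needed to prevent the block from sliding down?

P_min ≈ 89.5 N

The block tends to slide down (tan θ > μ_s), so at the point of impending slip friction acts up-slope at its limit: f = μ_s N.
Perpendicular to the incline: N = m g cos θ + P sin θ.
Along the incline: P cos θ + μ_s N = m g sin θ, i.e. P cos θ + μ_s (m g cos θ + P sin θ) = m g sin θ.
Solving, P (cos θ + μ_s sin θ) = m g (sin θ − μ_s cos θ), so P = 559×0.1681/1.049 = 89.5 N.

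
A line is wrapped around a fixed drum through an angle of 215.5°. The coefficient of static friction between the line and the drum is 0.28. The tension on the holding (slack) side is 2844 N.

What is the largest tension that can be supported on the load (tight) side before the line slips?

At impending slip the capstan equation gives T₂/T₁ = e^{μβ} with β in radians.
β = 215.5° × π/180 = 3.761 rad.
e^{μβ} = e^{0.28×3.761} = 2.867.
T₂ = T₁ · e^{μβ} = 2844 × 2.867 = 8150 N.

T_max ≈ 8150 N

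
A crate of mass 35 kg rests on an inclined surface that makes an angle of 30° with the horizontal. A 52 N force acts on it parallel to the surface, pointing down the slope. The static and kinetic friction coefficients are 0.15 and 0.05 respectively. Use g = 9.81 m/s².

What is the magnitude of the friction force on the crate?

f ≈ 14.9 N (up the incline)

Perpendicular to the surface, N = m g cos θ = 35·9.81·cos 30° = 297.3 N.
Parallel to the incline, ΣF = 0 gives f = m g sin θ + P = 171.7 + 52 = 223.7 N (up-slope positive).
Maximum static friction available: μ_s N = 0.15 × 297.3 = 44.6 N.
|223.7| exceeds 44.6 N, so the crate slips down-slope; friction is kinetic, f = μ_k N = 0.05×297.3 = 14.9 N.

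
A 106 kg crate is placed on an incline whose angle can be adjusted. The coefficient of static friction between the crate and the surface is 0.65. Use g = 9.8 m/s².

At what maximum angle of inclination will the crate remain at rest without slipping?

θ_max ≈ 33°

At the slip threshold, m g sin θ = μ_s · m g cos θ, so tan θ = μ_s.
θ_max = arctan(0.65) = 33°.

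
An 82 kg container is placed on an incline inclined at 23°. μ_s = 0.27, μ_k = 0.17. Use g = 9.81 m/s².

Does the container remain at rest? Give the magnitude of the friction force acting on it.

f ≈ 126 N

N = m g cos θ = 740 N.
Down-slope weight component: m g sin θ = 314 N.
μ_s N = 200 N.
314 > 200 N, so it slides; kinetic friction f = μ_k N = 0.17×740 = 126 N.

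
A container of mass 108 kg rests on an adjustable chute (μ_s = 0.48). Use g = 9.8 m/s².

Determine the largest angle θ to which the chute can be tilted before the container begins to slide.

At the slip threshold, m g sin θ = μ_s · m g cos θ, so tan θ = μ_s.
θ_max = arctan(0.48) = 25.6°.

θ_max ≈ 25.6°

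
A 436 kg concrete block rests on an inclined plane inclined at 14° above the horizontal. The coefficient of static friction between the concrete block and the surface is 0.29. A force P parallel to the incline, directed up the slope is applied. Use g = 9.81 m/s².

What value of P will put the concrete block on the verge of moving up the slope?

At impending motion up the slope, friction acts down-slope at its limit: f = μ_s N.
P is parallel to the surface, so N = m g cos θ = 4150 N.
Along the incline: P = m g sin θ + μ_s N = 1030 + 0.29×4150 = 2240 N.

P ≈ 2240 N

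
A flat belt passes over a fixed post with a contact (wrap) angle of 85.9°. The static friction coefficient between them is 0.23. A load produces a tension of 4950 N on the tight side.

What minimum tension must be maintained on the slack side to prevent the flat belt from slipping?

Capstan equation at impending slip: T_tight/T_slack = e^{μβ}.
β = 85.9° = 1.499 rad; e^{μβ} = e^{0.23×1.499} = 1.412.
T_slack = T_tight / e^{μβ} = 4950 / 1.412 = 3510 N.

T_min ≈ 3510 N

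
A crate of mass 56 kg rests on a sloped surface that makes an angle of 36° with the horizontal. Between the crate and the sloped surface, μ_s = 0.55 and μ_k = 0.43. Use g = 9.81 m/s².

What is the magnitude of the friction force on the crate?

f ≈ 191 N (up the incline)

The normal reaction is N = m g cos θ = 444.4 N.
For equilibrium along the incline, friction must balance the weight component: f = m g sin θ = 322.9 N up the slope.
The static-friction ceiling is μ_s N = 0.55 × 444.4 = 244.4 N.
|322.9| exceeds 244.4 N, so the crate slips down-slope; friction is kinetic, f = μ_k N = 0.43×444.4 = 191 N.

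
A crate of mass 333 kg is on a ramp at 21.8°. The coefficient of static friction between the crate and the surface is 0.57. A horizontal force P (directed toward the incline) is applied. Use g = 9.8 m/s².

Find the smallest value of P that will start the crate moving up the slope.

P ≈ 4100 N

At impending motion up the slope, friction acts down-slope at its limit: f = μ_s N.
Perpendicular to the incline: N = m g cos θ + P sin θ.
Along the incline: P cos θ = m g sin θ + μ_s N = m g sin θ + μ_s (m g cos θ + P sin θ).
Solving, P (cos θ − μ_s sin θ) = m g (sin θ + μ_s cos θ), so P = 333×9.8×(sin 21.8° + 0.57 cos 21.8°)/(cos 21.8° − 0.57 sin 21.8°) = 3260×0.9006/0.7168 = 4100 N.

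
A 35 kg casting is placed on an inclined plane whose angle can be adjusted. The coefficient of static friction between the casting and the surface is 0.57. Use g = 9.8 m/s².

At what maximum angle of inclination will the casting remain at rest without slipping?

θ_max ≈ 29.7°

At the slip threshold, m g sin θ = μ_s · m g cos θ, so tan θ = μ_s.
θ_max = arctan(0.57) = 29.7°.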